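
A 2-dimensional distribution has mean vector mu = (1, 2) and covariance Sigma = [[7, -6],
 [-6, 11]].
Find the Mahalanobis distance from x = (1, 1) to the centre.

Step 1 — centre the observation: (x - mu) = (0, -1).

Step 2 — invert Sigma. det(Sigma) = 7·11 - (-6)² = 41.
  Sigma^{-1} = (1/det) · [[d, -b], [-b, a]] = [[0.2683, 0.1463],
 [0.1463, 0.1707]].

Step 3 — form the quadratic (x - mu)^T · Sigma^{-1} · (x - mu):
  Sigma^{-1} · (x - mu) = (-0.1463, -0.1707).
  (x - mu)^T · [Sigma^{-1} · (x - mu)] = (0)·(-0.1463) + (-1)·(-0.1707) = 0.1707.

Step 4 — take square root: d = √(0.1707) ≈ 0.4132.

d(x, mu) = √(0.1707) ≈ 0.4132


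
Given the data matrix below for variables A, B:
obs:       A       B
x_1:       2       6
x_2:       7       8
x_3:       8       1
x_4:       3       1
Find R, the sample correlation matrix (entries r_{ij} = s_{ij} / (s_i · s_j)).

Step 1 — column means:
  mean(A) = (2 + 7 + 8 + 3) / 4 = 20/4 = 5
  mean(B) = (6 + 8 + 1 + 1) / 4 = 16/4 = 4

Step 2 — sample variances and covariances s[i,j] = (1/(n-1)) · Σ_k (x_{k,i} - mean_i) · (x_{k,j} - mean_j), with n-1 = 3:
  s[A,A] = ((-3)·(-3) + (2)·(2) + (3)·(3) + (-2)·(-2)) / 3 = 26/3 = 8.6667
  s[A,B] = ((-3)·(2) + (2)·(4) + (3)·(-3) + (-2)·(-3)) / 3 = -1/3 = -0.3333
  s[B,B] = ((2)·(2) + (4)·(4) + (-3)·(-3) + (-3)·(-3)) / 3 = 38/3 = 12.6667
  Sample standard deviations s_i = √(s[i,i]):
  s(A) = √(8.6667) = 2.9439
  s(B) = √(12.6667) = 3.559

Step 3 — r_{ij} = s_{ij} / (s_i · s_j):
  r[A,A] = 1 (diagonal).
  r[A,B] = -0.3333 / (2.9439 · 3.559) = -0.3333 / 10.4775 = -0.0318
  r[B,B] = 1 (diagonal).

R is symmetric with unit diagonal. Assembling:

R = [[1, -0.0318],
 [-0.0318, 1]]


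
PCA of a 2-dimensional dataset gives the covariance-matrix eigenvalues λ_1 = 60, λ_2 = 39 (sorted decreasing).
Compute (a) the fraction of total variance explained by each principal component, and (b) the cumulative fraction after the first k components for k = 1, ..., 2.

Step 1 — total variance = trace(Sigma) = Σ λ_i = 60 + 39 = 99.

Step 2 — fraction explained by component i = λ_i / Σ λ:
  PC1: 60/99 = 0.6061
  PC2: 39/99 = 0.3939

Step 3 — cumulative fraction after k components = (λ_1 + ... + λ_k) / Σ λ:
  k = 1: 60/99 = 0.6061
  k = 2: (60 + 39)/99 = 99/99 = 1

Summary (fraction, with percent):

explained: PC1 0.6061 (60.61%), PC2 0.3939 (39.39%);  cumulative: 0.6061, 1


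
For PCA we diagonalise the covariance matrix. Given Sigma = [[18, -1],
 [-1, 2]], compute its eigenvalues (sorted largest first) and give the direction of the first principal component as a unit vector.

Step 1 — characteristic polynomial of 2×2 Sigma:
  det(Sigma - λI) = λ² - trace · λ + det = 0.
  trace = 18 + 2 = 20, det = 18·2 - (-1)² = 35.
Step 2 — discriminant:
  Δ = trace² - 4·det = 400 - 140 = 260.
Step 3 — eigenvalues:
  λ = (trace ± √Δ)/2 = (20 ± 16.1245)/2,
  λ_1 = 18.0623,  λ_2 = 1.9377.

Step 4 — unit eigenvector for λ_1: solve (Sigma - λ_1 I)v = 0. First row:
  (18 - 18.0623)·v_x + (-1)·v_y = 0, i.e. (-0.0623)·v_x + (-1)·v_y = 0,
  so v ∝ (b, λ_1 - a) = (-1, 0.0623); multiply by -1 so the first entry is positive: u = (1, -0.0623).
  ||u|| = √((1)² + (-0.0623)²) = √(1.0039) ≈ 1.0019,
  v_1 = u/||u|| ≈ (0.9981, -0.0621) (||v_1|| = 1).

λ_1 = 18.0623,  λ_2 = 1.9377;  v_1 ≈ (0.9981, -0.0621)


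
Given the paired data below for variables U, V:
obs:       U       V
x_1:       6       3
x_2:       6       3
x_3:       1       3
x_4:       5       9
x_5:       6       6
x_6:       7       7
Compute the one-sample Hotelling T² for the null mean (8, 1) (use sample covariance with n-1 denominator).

Step 1 — sample mean vector:
  mean(U) = (6 + 6 + 1 + 5 + 6 + 7) / 6 = 31/6 = 5.1667
  mean(V) = (3 + 3 + 3 + 9 + 6 + 7) / 6 = 31/6 = 5.1667
  x̄ = (5.1667, 5.1667),  deviation x̄ - mu_0 = (5.1667, 5.1667) - (8, 1) = (-2.8333, 4.1667).

Step 2 — sample covariance matrix, S[i,j] = (1/(n-1)) · Σ_k (x_{k,i} - mean_i) · (x_{k,j} - mean_j), divisor n-1 = 5:
  S[U,U] = ((0.8333)·(0.8333) + (0.8333)·(0.8333) + (-4.1667)·(-4.1667) + (-0.1667)·(-0.1667) + (0.8333)·(0.8333) + (1.8333)·(1.8333)) / 5 = 22.8333/5 = 4.5667
  S[U,V] = ((0.8333)·(-2.1667) + (0.8333)·(-2.1667) + (-4.1667)·(-2.1667) + (-0.1667)·(3.8333) + (0.8333)·(0.8333) + (1.8333)·(1.8333)) / 5 = 8.8333/5 = 1.7667
  S[V,V] = ((-2.1667)·(-2.1667) + (-2.1667)·(-2.1667) + (-2.1667)·(-2.1667) + (3.8333)·(3.8333) + (0.8333)·(0.8333) + (1.8333)·(1.8333)) / 5 = 32.8333/5 = 6.5667
  S = [[4.5667, 1.7667],
 [1.7667, 6.5667]].

Step 3 — invert S. det(S) = 4.5667·6.5667 - (1.7667)² = 26.8667.
  S^{-1} = (1/det) · [[d, -b], [-b, a]] = [[0.2444, -0.0658],
 [-0.0658, 0.17]].

Step 4 — quadratic form (x̄ - mu_0)^T · S^{-1} · (x̄ - mu_0):
  S^{-1} · (x̄ - mu_0) = (-0.9665, 0.8945),
  (x̄ - mu_0)^T · [...] = (-2.8333)·(-0.9665) + (4.1667)·(0.8945) = 6.4657.

Step 5 — scale by n: T² = 6 · 6.4657 = 38.794.

T² ≈ 38.794


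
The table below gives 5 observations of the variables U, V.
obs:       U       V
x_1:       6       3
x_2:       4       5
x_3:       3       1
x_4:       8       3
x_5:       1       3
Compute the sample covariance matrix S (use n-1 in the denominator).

Step 1 — column means:
  mean(U) = (6 + 4 + 3 + 8 + 1) / 5 = 22/5 = 4.4
  mean(V) = (3 + 5 + 1 + 3 + 3) / 5 = 15/5 = 3

Step 2 — sample covariance S[i,j] = (1/(n-1)) · Σ_k (x_{k,i} - mean_i) · (x_{k,j} - mean_j), with n-1 = 4.
  S[U,U] = ((1.6)·(1.6) + (-0.4)·(-0.4) + (-1.4)·(-1.4) + (3.6)·(3.6) + (-3.4)·(-3.4)) / 4 = 29.2/4 = 7.3
  S[U,V] = ((1.6)·(0) + (-0.4)·(2) + (-1.4)·(-2) + (3.6)·(0) + (-3.4)·(0)) / 4 = 2/4 = 0.5
  S[V,V] = ((0)·(0) + (2)·(2) + (-2)·(-2) + (0)·(0) + (0)·(0)) / 4 = 8/4 = 2

S is symmetric (S[j,i] = S[i,j]). Assembling:

S = [[7.3, 0.5],
 [0.5, 2]]


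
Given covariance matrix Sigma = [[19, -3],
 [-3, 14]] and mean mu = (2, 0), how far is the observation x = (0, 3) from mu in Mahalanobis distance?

Step 1 — centre the observation: (x - mu) = (-2, 3).

Step 2 — invert Sigma. det(Sigma) = 19·14 - (-3)² = 257.
  Sigma^{-1} = (1/det) · [[d, -b], [-b, a]] = [[0.0545, 0.0117],
 [0.0117, 0.0739]].

Step 3 — form the quadratic (x - mu)^T · Sigma^{-1} · (x - mu):
  Sigma^{-1} · (x - mu) = (-0.0739, 0.1984).
  (x - mu)^T · [Sigma^{-1} · (x - mu)] = (-2)·(-0.0739) + (3)·(0.1984) = 0.7432.

Step 4 — take square root: d = √(0.7432) ≈ 0.8621.

d(x, mu) = √(0.7432) ≈ 0.8621


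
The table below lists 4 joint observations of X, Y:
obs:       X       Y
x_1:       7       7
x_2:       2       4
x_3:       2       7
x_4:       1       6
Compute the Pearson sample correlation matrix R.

Step 1 — column means:
  mean(X) = (7 + 2 + 2 + 1) / 4 = 12/4 = 3
  mean(Y) = (7 + 4 + 7 + 6) / 4 = 24/4 = 6

Step 2 — sample variances and covariances s[i,j] = (1/(n-1)) · Σ_k (x_{k,i} - mean_i) · (x_{k,j} - mean_j), with n-1 = 3:
  s[X,X] = ((4)·(4) + (-1)·(-1) + (-1)·(-1) + (-2)·(-2)) / 3 = 22/3 = 7.3333
  s[X,Y] = ((4)·(1) + (-1)·(-2) + (-1)·(1) + (-2)·(0)) / 3 = 5/3 = 1.6667
  s[Y,Y] = ((1)·(1) + (-2)·(-2) + (1)·(1) + (0)·(0)) / 3 = 6/3 = 2
  Sample standard deviations s_i = √(s[i,i]):
  s(X) = √(7.3333) = 2.708
  s(Y) = √(2) = 1.4142

Step 3 — r_{ij} = s_{ij} / (s_i · s_j):
  r[X,X] = 1 (diagonal).
  r[X,Y] = 1.6667 / (2.708 · 1.4142) = 1.6667 / 3.8297 = 0.4352
  r[Y,Y] = 1 (diagonal).

R is symmetric with unit diagonal. Assembling:

R = [[1, 0.4352],
 [0.4352, 1]]


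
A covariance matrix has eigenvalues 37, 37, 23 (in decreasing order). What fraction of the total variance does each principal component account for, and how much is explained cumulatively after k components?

Step 1 — total variance = trace(Sigma) = Σ λ_i = 37 + 37 + 23 = 97.

Step 2 — fraction explained by component i = λ_i / Σ λ:
  PC1: 37/97 = 0.3814
  PC2: 37/97 = 0.3814
  PC3: 23/97 = 0.2371

Step 3 — cumulative fraction after k components = (λ_1 + ... + λ_k) / Σ λ:
  k = 1: 37/97 = 0.3814
  k = 2: (37 + 37)/97 = 74/97 = 0.7629
  k = 3: (37 + 37 + 23)/97 = 97/97 = 1

Summary (fraction, with percent):

explained: PC1 0.3814 (38.14%), PC2 0.3814 (38.14%), PC3 0.2371 (23.71%);  cumulative: 0.3814, 0.7629, 1


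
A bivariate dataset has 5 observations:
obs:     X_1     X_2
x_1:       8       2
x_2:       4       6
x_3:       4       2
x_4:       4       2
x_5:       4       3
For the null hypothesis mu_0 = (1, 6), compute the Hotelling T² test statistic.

Step 1 — sample mean vector:
  mean(X_1) = (8 + 4 + 4 + 4 + 4) / 5 = 24/5 = 4.8
  mean(X_2) = (2 + 6 + 2 + 2 + 3) / 5 = 15/5 = 3
  x̄ = (4.8, 3),  deviation x̄ - mu_0 = (4.8, 3) - (1, 6) = (3.8, -3).

Step 2 — sample covariance matrix, S[i,j] = (1/(n-1)) · Σ_k (x_{k,i} - mean_i) · (x_{k,j} - mean_j), divisor n-1 = 4:
  S[X_1,X_1] = ((3.2)·(3.2) + (-0.8)·(-0.8) + (-0.8)·(-0.8) + (-0.8)·(-0.8) + (-0.8)·(-0.8)) / 4 = 12.8/4 = 3.2
  S[X_1,X_2] = ((3.2)·(-1) + (-0.8)·(3) + (-0.8)·(-1) + (-0.8)·(-1) + (-0.8)·(0)) / 4 = -4/4 = -1
  S[X_2,X_2] = ((-1)·(-1) + (3)·(3) + (-1)·(-1) + (-1)·(-1) + (0)·(0)) / 4 = 12/4 = 3
  S = [[3.2, -1],
 [-1, 3]].

Step 3 — invert S. det(S) = 3.2·3 - (-1)² = 8.6.
  S^{-1} = (1/det) · [[d, -b], [-b, a]] = [[0.3488, 0.1163],
 [0.1163, 0.3721]].

Step 4 — quadratic form (x̄ - mu_0)^T · S^{-1} · (x̄ - mu_0):
  S^{-1} · (x̄ - mu_0) = (0.9767, -0.6744),
  (x̄ - mu_0)^T · [...] = (3.8)·(0.9767) + (-3)·(-0.6744) = 5.7349.

Step 5 — scale by n: T² = 5 · 5.7349 = 28.6744.

T² ≈ 28.6744


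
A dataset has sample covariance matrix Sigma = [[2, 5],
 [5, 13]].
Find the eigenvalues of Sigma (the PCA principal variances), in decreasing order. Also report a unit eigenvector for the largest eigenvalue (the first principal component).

Step 1 — characteristic polynomial of 2×2 Sigma:
  det(Sigma - λI) = λ² - trace · λ + det = 0.
  trace = 2 + 13 = 15, det = 2·13 - (5)² = 1.
Step 2 — discriminant:
  Δ = trace² - 4·det = 225 - 4 = 221.
Step 3 — eigenvalues:
  λ = (trace ± √Δ)/2 = (15 ± 14.8661)/2,
  λ_1 = 14.933,  λ_2 = 0.067.

Step 4 — unit eigenvector for λ_1: solve (Sigma - λ_1 I)v = 0. First row:
  (2 - 14.933)·v_x + (5)·v_y = 0, i.e. (-12.933)·v_x + (5)·v_y = 0,
  so v ∝ (b, λ_1 - a) = (5, 12.933) = u.
  ||u|| = √((5)² + (12.933)²) = √(192.2634) ≈ 13.8659,
  v_1 = u/||u|| ≈ (0.3606, 0.9327) (||v_1|| = 1).

λ_1 = 14.933,  λ_2 = 0.067;  v_1 ≈ (0.3606, 0.9327)


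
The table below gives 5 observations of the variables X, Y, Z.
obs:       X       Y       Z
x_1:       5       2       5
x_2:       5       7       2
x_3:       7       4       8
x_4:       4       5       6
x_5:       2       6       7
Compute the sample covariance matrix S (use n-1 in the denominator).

Step 1 — column means:
  mean(X) = (5 + 5 + 7 + 4 + 2) / 5 = 23/5 = 4.6
  mean(Y) = (2 + 7 + 4 + 5 + 6) / 5 = 24/5 = 4.8
  mean(Z) = (5 + 2 + 8 + 6 + 7) / 5 = 28/5 = 5.6

Step 2 — sample covariance S[i,j] = (1/(n-1)) · Σ_k (x_{k,i} - mean_i) · (x_{k,j} - mean_j), with n-1 = 4.
  S[X,X] = ((0.4)·(0.4) + (0.4)·(0.4) + (2.4)·(2.4) + (-0.6)·(-0.6) + (-2.6)·(-2.6)) / 4 = 13.2/4 = 3.3
  S[X,Y] = ((0.4)·(-2.8) + (0.4)·(2.2) + (2.4)·(-0.8) + (-0.6)·(0.2) + (-2.6)·(1.2)) / 4 = -5.4/4 = -1.35
  S[X,Z] = ((0.4)·(-0.6) + (0.4)·(-3.6) + (2.4)·(2.4) + (-0.6)·(0.4) + (-2.6)·(1.4)) / 4 = 0.2/4 = 0.05
  S[Y,Y] = ((-2.8)·(-2.8) + (2.2)·(2.2) + (-0.8)·(-0.8) + (0.2)·(0.2) + (1.2)·(1.2)) / 4 = 14.8/4 = 3.7
  S[Y,Z] = ((-2.8)·(-0.6) + (2.2)·(-3.6) + (-0.8)·(2.4) + (0.2)·(0.4) + (1.2)·(1.4)) / 4 = -6.4/4 = -1.6
  S[Z,Z] = ((-0.6)·(-0.6) + (-3.6)·(-3.6) + (2.4)·(2.4) + (0.4)·(0.4) + (1.4)·(1.4)) / 4 = 21.2/4 = 5.3

S is symmetric (S[j,i] = S[i,j]). Assembling:

S = [[3.3, -1.35, 0.05],
 [-1.35, 3.7, -1.6],
 [0.05, -1.6, 5.3]]


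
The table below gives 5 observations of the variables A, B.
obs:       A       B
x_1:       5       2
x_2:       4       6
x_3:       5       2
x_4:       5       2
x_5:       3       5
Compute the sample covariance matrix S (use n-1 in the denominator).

Step 1 — column means:
  mean(A) = (5 + 4 + 5 + 5 + 3) / 5 = 22/5 = 4.4
  mean(B) = (2 + 6 + 2 + 2 + 5) / 5 = 17/5 = 3.4

Step 2 — sample covariance S[i,j] = (1/(n-1)) · Σ_k (x_{k,i} - mean_i) · (x_{k,j} - mean_j), with n-1 = 4.
  S[A,A] = ((0.6)·(0.6) + (-0.4)·(-0.4) + (0.6)·(0.6) + (0.6)·(0.6) + (-1.4)·(-1.4)) / 4 = 3.2/4 = 0.8
  S[A,B] = ((0.6)·(-1.4) + (-0.4)·(2.6) + (0.6)·(-1.4) + (0.6)·(-1.4) + (-1.4)·(1.6)) / 4 = -5.8/4 = -1.45
  S[B,B] = ((-1.4)·(-1.4) + (2.6)·(2.6) + (-1.4)·(-1.4) + (-1.4)·(-1.4) + (1.6)·(1.6)) / 4 = 15.2/4 = 3.8

S is symmetric (S[j,i] = S[i,j]). Assembling:

S = [[0.8, -1.45],
 [-1.45, 3.8]]


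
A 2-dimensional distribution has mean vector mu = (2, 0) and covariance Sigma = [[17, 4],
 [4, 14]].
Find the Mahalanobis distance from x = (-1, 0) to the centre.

Step 1 — centre the observation: (x - mu) = (-3, 0).

Step 2 — invert Sigma. det(Sigma) = 17·14 - (4)² = 222.
  Sigma^{-1} = (1/det) · [[d, -b], [-b, a]] = [[0.0631, -0.018],
 [-0.018, 0.0766]].

Step 3 — form the quadratic (x - mu)^T · Sigma^{-1} · (x - mu):
  Sigma^{-1} · (x - mu) = (-0.1892, 0.0541).
  (x - mu)^T · [Sigma^{-1} · (x - mu)] = (-3)·(-0.1892) + (0)·(0.0541) = 0.5676.

Step 4 — take square root: d = √(0.5676) ≈ 0.7534.

d(x, mu) = √(0.5676) ≈ 0.7534


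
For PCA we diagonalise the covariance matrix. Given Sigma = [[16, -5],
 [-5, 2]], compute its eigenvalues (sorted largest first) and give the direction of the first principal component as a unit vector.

Step 1 — characteristic polynomial of 2×2 Sigma:
  det(Sigma - λI) = λ² - trace · λ + det = 0.
  trace = 16 + 2 = 18, det = 16·2 - (-5)² = 7.
Step 2 — discriminant:
  Δ = trace² - 4·det = 324 - 28 = 296.
Step 3 — eigenvalues:
  λ = (trace ± √Δ)/2 = (18 ± 17.2047)/2,
  λ_1 = 17.6023,  λ_2 = 0.3977.

Step 4 — unit eigenvector for λ_1: solve (Sigma - λ_1 I)v = 0. First row:
  (16 - 17.6023)·v_x + (-5)·v_y = 0, i.e. (-1.6023)·v_x + (-5)·v_y = 0,
  so v ∝ (b, λ_1 - a) = (-5, 1.6023); multiply by -1 so the first entry is positive: u = (5, -1.6023).
  ||u|| = √((5)² + (-1.6023)²) = √(27.5674) ≈ 5.2505,
  v_1 = u/||u|| ≈ (0.9523, -0.3052) (||v_1|| = 1).

λ_1 = 17.6023,  λ_2 = 0.3977;  v_1 ≈ (0.9523, -0.3052)


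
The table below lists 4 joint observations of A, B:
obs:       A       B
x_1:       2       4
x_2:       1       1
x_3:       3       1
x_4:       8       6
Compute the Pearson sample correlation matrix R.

Step 1 — column means:
  mean(A) = (2 + 1 + 3 + 8) / 4 = 14/4 = 3.5
  mean(B) = (4 + 1 + 1 + 6) / 4 = 12/4 = 3

Step 2 — sample variances and covariances s[i,j] = (1/(n-1)) · Σ_k (x_{k,i} - mean_i) · (x_{k,j} - mean_j), with n-1 = 3:
  s[A,A] = ((-1.5)·(-1.5) + (-2.5)·(-2.5) + (-0.5)·(-0.5) + (4.5)·(4.5)) / 3 = 29/3 = 9.6667
  s[A,B] = ((-1.5)·(1) + (-2.5)·(-2) + (-0.5)·(-2) + (4.5)·(3)) / 3 = 18/3 = 6
  s[B,B] = ((1)·(1) + (-2)·(-2) + (-2)·(-2) + (3)·(3)) / 3 = 18/3 = 6
  Sample standard deviations s_i = √(s[i,i]):
  s(A) = √(9.6667) = 3.1091
  s(B) = √(6) = 2.4495

Step 3 — r_{ij} = s_{ij} / (s_i · s_j):
  r[A,A] = 1 (diagonal).
  r[A,B] = 6 / (3.1091 · 2.4495) = 6 / 7.6158 = 0.7878
  r[B,B] = 1 (diagonal).

R is symmetric with unit diagonal. Assembling:

R = [[1, 0.7878],
 [0.7878, 1]]


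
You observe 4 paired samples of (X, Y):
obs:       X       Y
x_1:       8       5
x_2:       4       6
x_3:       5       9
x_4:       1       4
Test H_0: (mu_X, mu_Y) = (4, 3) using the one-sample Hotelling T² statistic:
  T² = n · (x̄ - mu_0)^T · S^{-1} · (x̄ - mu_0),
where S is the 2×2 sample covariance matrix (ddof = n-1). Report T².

Step 1 — sample mean vector:
  mean(X) = (8 + 4 + 5 + 1) / 4 = 18/4 = 4.5
  mean(Y) = (5 + 6 + 9 + 4) / 4 = 24/4 = 6
  x̄ = (4.5, 6),  deviation x̄ - mu_0 = (4.5, 6) - (4, 3) = (0.5, 3).

Step 2 — sample covariance matrix, S[i,j] = (1/(n-1)) · Σ_k (x_{k,i} - mean_i) · (x_{k,j} - mean_j), divisor n-1 = 3:
  S[X,X] = ((3.5)·(3.5) + (-0.5)·(-0.5) + (0.5)·(0.5) + (-3.5)·(-3.5)) / 3 = 25/3 = 8.3333
  S[X,Y] = ((3.5)·(-1) + (-0.5)·(0) + (0.5)·(3) + (-3.5)·(-2)) / 3 = 5/3 = 1.6667
  S[Y,Y] = ((-1)·(-1) + (0)·(0) + (3)·(3) + (-2)·(-2)) / 3 = 14/3 = 4.6667
  S = [[8.3333, 1.6667],
 [1.6667, 4.6667]].

Step 3 — invert S. det(S) = 8.3333·4.6667 - (1.6667)² = 36.1111.
  S^{-1} = (1/det) · [[d, -b], [-b, a]] = [[0.1292, -0.0462],
 [-0.0462, 0.2308]].

Step 4 — quadratic form (x̄ - mu_0)^T · S^{-1} · (x̄ - mu_0):
  S^{-1} · (x̄ - mu_0) = (-0.0738, 0.6692),
  (x̄ - mu_0)^T · [...] = (0.5)·(-0.0738) + (3)·(0.6692) = 1.9708.

Step 5 — scale by n: T² = 4 · 1.9708 = 7.8831.

T² ≈ 7.8831


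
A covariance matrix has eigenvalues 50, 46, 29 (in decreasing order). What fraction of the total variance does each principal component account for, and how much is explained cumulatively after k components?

Step 1 — total variance = trace(Sigma) = Σ λ_i = 50 + 46 + 29 = 125.

Step 2 — fraction explained by component i = λ_i / Σ λ:
  PC1: 50/125 = 0.4
  PC2: 46/125 = 0.368
  PC3: 29/125 = 0.232

Step 3 — cumulative fraction after k components = (λ_1 + ... + λ_k) / Σ λ:
  k = 1: 50/125 = 0.4
  k = 2: (50 + 46)/125 = 96/125 = 0.768
  k = 3: (50 + 46 + 29)/125 = 125/125 = 1

Summary (fraction, with percent):

explained: PC1 0.4 (40%), PC2 0.368 (36.8%), PC3 0.232 (23.2%);  cumulative: 0.4, 0.768, 1


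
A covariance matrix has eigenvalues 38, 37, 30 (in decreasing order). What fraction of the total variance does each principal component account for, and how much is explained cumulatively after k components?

Step 1 — total variance = trace(Sigma) = Σ λ_i = 38 + 37 + 30 = 105.

Step 2 — fraction explained by component i = λ_i / Σ λ:
  PC1: 38/105 = 0.3619
  PC2: 37/105 = 0.3524
  PC3: 30/105 = 0.2857

Step 3 — cumulative fraction after k components = (λ_1 + ... + λ_k) / Σ λ:
  k = 1: 38/105 = 0.3619
  k = 2: (38 + 37)/105 = 75/105 = 0.7143
  k = 3: (38 + 37 + 30)/105 = 105/105 = 1

Summary (fraction, with percent):

explained: PC1 0.3619 (36.19%), PC2 0.3524 (35.24%), PC3 0.2857 (28.57%);  cumulative: 0.3619, 0.7143, 1


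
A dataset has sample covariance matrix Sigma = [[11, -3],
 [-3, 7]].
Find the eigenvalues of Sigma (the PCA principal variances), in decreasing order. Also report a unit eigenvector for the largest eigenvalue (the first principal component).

Step 1 — characteristic polynomial of 2×2 Sigma:
  det(Sigma - λI) = λ² - trace · λ + det = 0.
  trace = 11 + 7 = 18, det = 11·7 - (-3)² = 68.
Step 2 — discriminant:
  Δ = trace² - 4·det = 324 - 272 = 52.
Step 3 — eigenvalues:
  λ = (trace ± √Δ)/2 = (18 ± 7.2111)/2,
  λ_1 = 12.6056,  λ_2 = 5.3944.

Step 4 — unit eigenvector for λ_1: solve (Sigma - λ_1 I)v = 0. First row:
  (11 - 12.6056)·v_x + (-3)·v_y = 0, i.e. (-1.6056)·v_x + (-3)·v_y = 0,
  so v ∝ (b, λ_1 - a) = (-3, 1.6056); multiply by -1 so the first entry is positive: u = (3, -1.6056).
  ||u|| = √((3)² + (-1.6056)²) = √(11.5778) ≈ 3.4026,
  v_1 = u/||u|| ≈ (0.8817, -0.4719) (||v_1|| = 1).

λ_1 = 12.6056,  λ_2 = 5.3944;  v_1 ≈ (0.8817, -0.4719)


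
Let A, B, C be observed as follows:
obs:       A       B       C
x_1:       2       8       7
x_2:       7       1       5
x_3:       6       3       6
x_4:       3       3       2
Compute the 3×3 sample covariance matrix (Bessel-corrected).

Step 1 — column means:
  mean(A) = (2 + 7 + 6 + 3) / 4 = 18/4 = 4.5
  mean(B) = (8 + 1 + 3 + 3) / 4 = 15/4 = 3.75
  mean(C) = (7 + 5 + 6 + 2) / 4 = 20/4 = 5

Step 2 — sample covariance S[i,j] = (1/(n-1)) · Σ_k (x_{k,i} - mean_i) · (x_{k,j} - mean_j), with n-1 = 3.
  S[A,A] = ((-2.5)·(-2.5) + (2.5)·(2.5) + (1.5)·(1.5) + (-1.5)·(-1.5)) / 3 = 17/3 = 5.6667
  S[A,B] = ((-2.5)·(4.25) + (2.5)·(-2.75) + (1.5)·(-0.75) + (-1.5)·(-0.75)) / 3 = -17.5/3 = -5.8333
  S[A,C] = ((-2.5)·(2) + (2.5)·(0) + (1.5)·(1) + (-1.5)·(-3)) / 3 = 1/3 = 0.3333
  S[B,B] = ((4.25)·(4.25) + (-2.75)·(-2.75) + (-0.75)·(-0.75) + (-0.75)·(-0.75)) / 3 = 26.75/3 = 8.9167
  S[B,C] = ((4.25)·(2) + (-2.75)·(0) + (-0.75)·(1) + (-0.75)·(-3)) / 3 = 10/3 = 3.3333
  S[C,C] = ((2)·(2) + (0)·(0) + (1)·(1) + (-3)·(-3)) / 3 = 14/3 = 4.6667

S is symmetric (S[j,i] = S[i,j]). Assembling:

S = [[5.6667, -5.8333, 0.3333],
 [-5.8333, 8.9167, 3.3333],
 [0.3333, 3.3333, 4.6667]]


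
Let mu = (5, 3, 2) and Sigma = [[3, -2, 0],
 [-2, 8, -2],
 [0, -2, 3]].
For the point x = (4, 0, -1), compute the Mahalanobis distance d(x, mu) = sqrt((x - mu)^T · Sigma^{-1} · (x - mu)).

Step 1 — centre the observation: (x - mu) = (-1, -3, -3).

Step 2 — invert Sigma (cofactor / det for 3×3, or solve directly):
  Sigma^{-1} = [[0.4167, 0.125, 0.0833],
 [0.125, 0.1875, 0.125],
 [0.0833, 0.125, 0.4167]].

Step 3 — form the quadratic (x - mu)^T · Sigma^{-1} · (x - mu):
  Sigma^{-1} · (x - mu) = (-1.0417, -1.0625, -1.7083).
  (x - mu)^T · [Sigma^{-1} · (x - mu)] = (-1)·(-1.0417) + (-3)·(-1.0625) + (-3)·(-1.7083) = 9.3542.

Step 4 — take square root: d = √(9.3542) ≈ 3.0585.

d(x, mu) = √(9.3542) ≈ 3.0585


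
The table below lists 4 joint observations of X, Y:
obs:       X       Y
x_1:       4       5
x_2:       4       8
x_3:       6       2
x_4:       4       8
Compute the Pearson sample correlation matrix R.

Step 1 — column means:
  mean(X) = (4 + 4 + 6 + 4) / 4 = 18/4 = 4.5
  mean(Y) = (5 + 8 + 2 + 8) / 4 = 23/4 = 5.75

Step 2 — sample variances and covariances s[i,j] = (1/(n-1)) · Σ_k (x_{k,i} - mean_i) · (x_{k,j} - mean_j), with n-1 = 3:
  s[X,X] = ((-0.5)·(-0.5) + (-0.5)·(-0.5) + (1.5)·(1.5) + (-0.5)·(-0.5)) / 3 = 3/3 = 1
  s[X,Y] = ((-0.5)·(-0.75) + (-0.5)·(2.25) + (1.5)·(-3.75) + (-0.5)·(2.25)) / 3 = -7.5/3 = -2.5
  s[Y,Y] = ((-0.75)·(-0.75) + (2.25)·(2.25) + (-3.75)·(-3.75) + (2.25)·(2.25)) / 3 = 24.75/3 = 8.25
  Sample standard deviations s_i = √(s[i,i]):
  s(X) = √(1) = 1
  s(Y) = √(8.25) = 2.8723

Step 3 — r_{ij} = s_{ij} / (s_i · s_j):
  r[X,X] = 1 (diagonal).
  r[X,Y] = -2.5 / (1 · 2.8723) = -2.5 / 2.8723 = -0.8704
  r[Y,Y] = 1 (diagonal).

R is symmetric with unit diagonal. Assembling:

R = [[1, -0.8704],
 [-0.8704, 1]]


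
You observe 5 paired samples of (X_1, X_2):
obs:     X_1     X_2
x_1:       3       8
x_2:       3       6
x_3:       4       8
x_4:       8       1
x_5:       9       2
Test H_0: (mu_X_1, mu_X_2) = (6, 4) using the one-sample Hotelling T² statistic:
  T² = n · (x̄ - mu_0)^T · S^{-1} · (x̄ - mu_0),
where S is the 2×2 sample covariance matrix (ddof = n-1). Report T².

Step 1 — sample mean vector:
  mean(X_1) = (3 + 3 + 4 + 8 + 9) / 5 = 27/5 = 5.4
  mean(X_2) = (8 + 6 + 8 + 1 + 2) / 5 = 25/5 = 5
  x̄ = (5.4, 5),  deviation x̄ - mu_0 = (5.4, 5) - (6, 4) = (-0.6, 1).

Step 2 — sample covariance matrix, S[i,j] = (1/(n-1)) · Σ_k (x_{k,i} - mean_i) · (x_{k,j} - mean_j), divisor n-1 = 4:
  S[X_1,X_1] = ((-2.4)·(-2.4) + (-2.4)·(-2.4) + (-1.4)·(-1.4) + (2.6)·(2.6) + (3.6)·(3.6)) / 4 = 33.2/4 = 8.3
  S[X_1,X_2] = ((-2.4)·(3) + (-2.4)·(1) + (-1.4)·(3) + (2.6)·(-4) + (3.6)·(-3)) / 4 = -35/4 = -8.75
  S[X_2,X_2] = ((3)·(3) + (1)·(1) + (3)·(3) + (-4)·(-4) + (-3)·(-3)) / 4 = 44/4 = 11
  S = [[8.3, -8.75],
 [-8.75, 11]].

Step 3 — invert S. det(S) = 8.3·11 - (-8.75)² = 14.7375.
  S^{-1} = (1/det) · [[d, -b], [-b, a]] = [[0.7464, 0.5937],
 [0.5937, 0.5632]].

Step 4 — quadratic form (x̄ - mu_0)^T · S^{-1} · (x̄ - mu_0):
  S^{-1} · (x̄ - mu_0) = (0.1459, 0.207),
  (x̄ - mu_0)^T · [...] = (-0.6)·(0.1459) + (1)·(0.207) = 0.1194.

Step 5 — scale by n: T² = 5 · 0.1194 = 0.5971.

T² ≈ 0.5971


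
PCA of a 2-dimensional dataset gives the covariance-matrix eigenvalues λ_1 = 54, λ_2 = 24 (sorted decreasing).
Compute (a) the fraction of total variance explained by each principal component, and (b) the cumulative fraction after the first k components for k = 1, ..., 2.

Step 1 — total variance = trace(Sigma) = Σ λ_i = 54 + 24 = 78.

Step 2 — fraction explained by component i = λ_i / Σ λ:
  PC1: 54/78 = 0.6923
  PC2: 24/78 = 0.3077

Step 3 — cumulative fraction after k components = (λ_1 + ... + λ_k) / Σ λ:
  k = 1: 54/78 = 0.6923
  k = 2: (54 + 24)/78 = 78/78 = 1

Summary (fraction, with percent):

explained: PC1 0.6923 (69.23%), PC2 0.3077 (30.77%);  cumulative: 0.6923, 1


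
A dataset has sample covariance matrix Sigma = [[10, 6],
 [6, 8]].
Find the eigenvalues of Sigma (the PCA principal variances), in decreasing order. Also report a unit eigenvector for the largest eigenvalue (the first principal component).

Step 1 — characteristic polynomial of 2×2 Sigma:
  det(Sigma - λI) = λ² - trace · λ + det = 0.
  trace = 10 + 8 = 18, det = 10·8 - (6)² = 44.
Step 2 — discriminant:
  Δ = trace² - 4·det = 324 - 176 = 148.
Step 3 — eigenvalues:
  λ = (trace ± √Δ)/2 = (18 ± 12.1655)/2,
  λ_1 = 15.0828,  λ_2 = 2.9172.

Step 4 — unit eigenvector for λ_1: solve (Sigma - λ_1 I)v = 0. First row:
  (10 - 15.0828)·v_x + (6)·v_y = 0, i.e. (-5.0828)·v_x + (6)·v_y = 0,
  so v ∝ (b, λ_1 - a) = (6, 5.0828) = u.
  ||u|| = √((6)² + (5.0828)²) = √(61.8345) ≈ 7.8635,
  v_1 = u/||u|| ≈ (0.763, 0.6464) (||v_1|| = 1).

λ_1 = 15.0828,  λ_2 = 2.9172;  v_1 ≈ (0.763, 0.6464)


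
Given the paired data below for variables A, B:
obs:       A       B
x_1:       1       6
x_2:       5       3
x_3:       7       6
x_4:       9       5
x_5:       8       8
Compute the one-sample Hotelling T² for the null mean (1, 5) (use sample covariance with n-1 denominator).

Step 1 — sample mean vector:
  mean(A) = (1 + 5 + 7 + 9 + 8) / 5 = 30/5 = 6
  mean(B) = (6 + 3 + 6 + 5 + 8) / 5 = 28/5 = 5.6
  x̄ = (6, 5.6),  deviation x̄ - mu_0 = (6, 5.6) - (1, 5) = (5, 0.6).

Step 2 — sample covariance matrix, S[i,j] = (1/(n-1)) · Σ_k (x_{k,i} - mean_i) · (x_{k,j} - mean_j), divisor n-1 = 4:
  S[A,A] = ((-5)·(-5) + (-1)·(-1) + (1)·(1) + (3)·(3) + (2)·(2)) / 4 = 40/4 = 10
  S[A,B] = ((-5)·(0.4) + (-1)·(-2.6) + (1)·(0.4) + (3)·(-0.6) + (2)·(2.4)) / 4 = 4/4 = 1
  S[B,B] = ((0.4)·(0.4) + (-2.6)·(-2.6) + (0.4)·(0.4) + (-0.6)·(-0.6) + (2.4)·(2.4)) / 4 = 13.2/4 = 3.3
  S = [[10, 1],
 [1, 3.3]].

Step 3 — invert S. det(S) = 10·3.3 - (1)² = 32.
  S^{-1} = (1/det) · [[d, -b], [-b, a]] = [[0.1031, -0.0312],
 [-0.0312, 0.3125]].

Step 4 — quadratic form (x̄ - mu_0)^T · S^{-1} · (x̄ - mu_0):
  S^{-1} · (x̄ - mu_0) = (0.4969, 0.0312),
  (x̄ - mu_0)^T · [...] = (5)·(0.4969) + (0.6)·(0.0312) = 2.5031.

Step 5 — scale by n: T² = 5 · 2.5031 = 12.5156.

T² ≈ 12.5156


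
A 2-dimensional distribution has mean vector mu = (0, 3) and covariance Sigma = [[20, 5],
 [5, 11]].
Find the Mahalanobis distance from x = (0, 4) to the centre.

Step 1 — centre the observation: (x - mu) = (0, 1).

Step 2 — invert Sigma. det(Sigma) = 20·11 - (5)² = 195.
  Sigma^{-1} = (1/det) · [[d, -b], [-b, a]] = [[0.0564, -0.0256],
 [-0.0256, 0.1026]].

Step 3 — form the quadratic (x - mu)^T · Sigma^{-1} · (x - mu):
  Sigma^{-1} · (x - mu) = (-0.0256, 0.1026).
  (x - mu)^T · [Sigma^{-1} · (x - mu)] = (0)·(-0.0256) + (1)·(0.1026) = 0.1026.

Step 4 — take square root: d = √(0.1026) ≈ 0.3203.

d(x, mu) = √(0.1026) ≈ 0.3203


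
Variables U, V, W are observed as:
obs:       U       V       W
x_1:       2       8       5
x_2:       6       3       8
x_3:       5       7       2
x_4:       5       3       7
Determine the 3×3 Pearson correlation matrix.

Step 1 — column means:
  mean(U) = (2 + 6 + 5 + 5) / 4 = 18/4 = 4.5
  mean(V) = (8 + 3 + 7 + 3) / 4 = 21/4 = 5.25
  mean(W) = (5 + 8 + 2 + 7) / 4 = 22/4 = 5.5

Step 2 — sample variances and covariances s[i,j] = (1/(n-1)) · Σ_k (x_{k,i} - mean_i) · (x_{k,j} - mean_j), with n-1 = 3:
  s[U,U] = ((-2.5)·(-2.5) + (1.5)·(1.5) + (0.5)·(0.5) + (0.5)·(0.5)) / 3 = 9/3 = 3
  s[U,V] = ((-2.5)·(2.75) + (1.5)·(-2.25) + (0.5)·(1.75) + (0.5)·(-2.25)) / 3 = -10.5/3 = -3.5
  s[U,W] = ((-2.5)·(-0.5) + (1.5)·(2.5) + (0.5)·(-3.5) + (0.5)·(1.5)) / 3 = 4/3 = 1.3333
  s[V,V] = ((2.75)·(2.75) + (-2.25)·(-2.25) + (1.75)·(1.75) + (-2.25)·(-2.25)) / 3 = 20.75/3 = 6.9167
  s[V,W] = ((2.75)·(-0.5) + (-2.25)·(2.5) + (1.75)·(-3.5) + (-2.25)·(1.5)) / 3 = -16.5/3 = -5.5
  s[W,W] = ((-0.5)·(-0.5) + (2.5)·(2.5) + (-3.5)·(-3.5) + (1.5)·(1.5)) / 3 = 21/3 = 7
  Sample standard deviations s_i = √(s[i,i]):
  s(U) = √(3) = 1.7321
  s(V) = √(6.9167) = 2.63
  s(W) = √(7) = 2.6458

Step 3 — r_{ij} = s_{ij} / (s_i · s_j):
  r[U,U] = 1 (diagonal).
  r[U,V] = -3.5 / (1.7321 · 2.63) = -3.5 / 4.5552 = -0.7683
  r[U,W] = 1.3333 / (1.7321 · 2.6458) = 1.3333 / 4.5826 = 0.291
  r[V,V] = 1 (diagonal).
  r[V,W] = -5.5 / (2.63 · 2.6458) = -5.5 / 6.9582 = -0.7904
  r[W,W] = 1 (diagonal).

R is symmetric with unit diagonal. Assembling:

R = [[1, -0.7683, 0.291],
 [-0.7683, 1, -0.7904],
 [0.291, -0.7904, 1]]


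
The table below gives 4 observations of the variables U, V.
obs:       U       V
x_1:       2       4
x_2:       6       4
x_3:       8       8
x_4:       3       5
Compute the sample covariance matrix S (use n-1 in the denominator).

Step 1 — column means:
  mean(U) = (2 + 6 + 8 + 3) / 4 = 19/4 = 4.75
  mean(V) = (4 + 4 + 8 + 5) / 4 = 21/4 = 5.25

Step 2 — sample covariance S[i,j] = (1/(n-1)) · Σ_k (x_{k,i} - mean_i) · (x_{k,j} - mean_j), with n-1 = 3.
  S[U,U] = ((-2.75)·(-2.75) + (1.25)·(1.25) + (3.25)·(3.25) + (-1.75)·(-1.75)) / 3 = 22.75/3 = 7.5833
  S[U,V] = ((-2.75)·(-1.25) + (1.25)·(-1.25) + (3.25)·(2.75) + (-1.75)·(-0.25)) / 3 = 11.25/3 = 3.75
  S[V,V] = ((-1.25)·(-1.25) + (-1.25)·(-1.25) + (2.75)·(2.75) + (-0.25)·(-0.25)) / 3 = 10.75/3 = 3.5833

S is symmetric (S[j,i] = S[i,j]). Assembling:

S = [[7.5833, 3.75],
 [3.75, 3.5833]]


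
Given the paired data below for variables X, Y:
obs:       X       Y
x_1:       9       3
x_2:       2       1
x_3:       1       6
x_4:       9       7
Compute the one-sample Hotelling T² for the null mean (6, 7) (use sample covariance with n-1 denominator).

Step 1 — sample mean vector:
  mean(X) = (9 + 2 + 1 + 9) / 4 = 21/4 = 5.25
  mean(Y) = (3 + 1 + 6 + 7) / 4 = 17/4 = 4.25
  x̄ = (5.25, 4.25),  deviation x̄ - mu_0 = (5.25, 4.25) - (6, 7) = (-0.75, -2.75).

Step 2 — sample covariance matrix, S[i,j] = (1/(n-1)) · Σ_k (x_{k,i} - mean_i) · (x_{k,j} - mean_j), divisor n-1 = 3:
  S[X,X] = ((3.75)·(3.75) + (-3.25)·(-3.25) + (-4.25)·(-4.25) + (3.75)·(3.75)) / 3 = 56.75/3 = 18.9167
  S[X,Y] = ((3.75)·(-1.25) + (-3.25)·(-3.25) + (-4.25)·(1.75) + (3.75)·(2.75)) / 3 = 8.75/3 = 2.9167
  S[Y,Y] = ((-1.25)·(-1.25) + (-3.25)·(-3.25) + (1.75)·(1.75) + (2.75)·(2.75)) / 3 = 22.75/3 = 7.5833
  S = [[18.9167, 2.9167],
 [2.9167, 7.5833]].

Step 3 — invert S. det(S) = 18.9167·7.5833 - (2.9167)² = 134.9444.
  S^{-1} = (1/det) · [[d, -b], [-b, a]] = [[0.0562, -0.0216],
 [-0.0216, 0.1402]].

Step 4 — quadratic form (x̄ - mu_0)^T · S^{-1} · (x̄ - mu_0):
  S^{-1} · (x̄ - mu_0) = (0.0173, -0.3693),
  (x̄ - mu_0)^T · [...] = (-0.75)·(0.0173) + (-2.75)·(-0.3693) = 1.0026.

Step 5 — scale by n: T² = 4 · 1.0026 = 4.0103.

T² ≈ 4.0103


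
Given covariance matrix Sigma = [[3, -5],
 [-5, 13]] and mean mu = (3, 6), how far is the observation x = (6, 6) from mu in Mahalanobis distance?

Step 1 — centre the observation: (x - mu) = (3, 0).

Step 2 — invert Sigma. det(Sigma) = 3·13 - (-5)² = 14.
  Sigma^{-1} = (1/det) · [[d, -b], [-b, a]] = [[0.9286, 0.3571],
 [0.3571, 0.2143]].

Step 3 — form the quadratic (x - mu)^T · Sigma^{-1} · (x - mu):
  Sigma^{-1} · (x - mu) = (2.7857, 1.0714).
  (x - mu)^T · [Sigma^{-1} · (x - mu)] = (3)·(2.7857) + (0)·(1.0714) = 8.3571.

Step 4 — take square root: d = √(8.3571) ≈ 2.8909.

d(x, mu) = √(8.3571) ≈ 2.8909


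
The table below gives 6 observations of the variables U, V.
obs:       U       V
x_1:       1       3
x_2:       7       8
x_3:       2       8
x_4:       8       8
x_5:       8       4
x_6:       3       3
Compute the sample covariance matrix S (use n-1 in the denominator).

Step 1 — column means:
  mean(U) = (1 + 7 + 2 + 8 + 8 + 3) / 6 = 29/6 = 4.8333
  mean(V) = (3 + 8 + 8 + 8 + 4 + 3) / 6 = 34/6 = 5.6667

Step 2 — sample covariance S[i,j] = (1/(n-1)) · Σ_k (x_{k,i} - mean_i) · (x_{k,j} - mean_j), with n-1 = 5.
  S[U,U] = ((-3.8333)·(-3.8333) + (2.1667)·(2.1667) + (-2.8333)·(-2.8333) + (3.1667)·(3.1667) + (3.1667)·(3.1667) + (-1.8333)·(-1.8333)) / 5 = 50.8333/5 = 10.1667
  S[U,V] = ((-3.8333)·(-2.6667) + (2.1667)·(2.3333) + (-2.8333)·(2.3333) + (3.1667)·(2.3333) + (3.1667)·(-1.6667) + (-1.8333)·(-2.6667)) / 5 = 15.6667/5 = 3.1333
  S[V,V] = ((-2.6667)·(-2.6667) + (2.3333)·(2.3333) + (2.3333)·(2.3333) + (2.3333)·(2.3333) + (-1.6667)·(-1.6667) + (-2.6667)·(-2.6667)) / 5 = 33.3333/5 = 6.6667

S is symmetric (S[j,i] = S[i,j]). Assembling:

S = [[10.1667, 3.1333],
 [3.1333, 6.6667]]


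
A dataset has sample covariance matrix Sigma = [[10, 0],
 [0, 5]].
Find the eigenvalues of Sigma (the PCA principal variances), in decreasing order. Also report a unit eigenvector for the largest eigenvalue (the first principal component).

Step 1 — characteristic polynomial of 2×2 Sigma:
  det(Sigma - λI) = λ² - trace · λ + det = 0.
  trace = 10 + 5 = 15, det = 10·5 - (0)² = 50.
Step 2 — discriminant:
  Δ = trace² - 4·det = 225 - 200 = 25.
Step 3 — eigenvalues:
  λ = (trace ± √Δ)/2 = (15 ± 5)/2,
  λ_1 = 10,  λ_2 = 5.

Step 4 — unit eigenvector for λ_1: Sigma is diagonal, so its eigenvectors are the coordinate axes. λ_1 = 10 is the diagonal entry on the first coordinate axis, hence
  v_1 = (1, 0) (||v_1|| = 1).

λ_1 = 10,  λ_2 = 5;  v_1 ≈ (1, 0)


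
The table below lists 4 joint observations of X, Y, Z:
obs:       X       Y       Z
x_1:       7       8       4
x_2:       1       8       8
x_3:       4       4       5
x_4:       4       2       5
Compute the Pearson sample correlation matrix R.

Step 1 — column means:
  mean(X) = (7 + 1 + 4 + 4) / 4 = 16/4 = 4
  mean(Y) = (8 + 8 + 4 + 2) / 4 = 22/4 = 5.5
  mean(Z) = (4 + 8 + 5 + 5) / 4 = 22/4 = 5.5

Step 2 — sample variances and covariances s[i,j] = (1/(n-1)) · Σ_k (x_{k,i} - mean_i) · (x_{k,j} - mean_j), with n-1 = 3:
  s[X,X] = ((3)·(3) + (-3)·(-3) + (0)·(0) + (0)·(0)) / 3 = 18/3 = 6
  s[X,Y] = ((3)·(2.5) + (-3)·(2.5) + (0)·(-1.5) + (0)·(-3.5)) / 3 = 0/3 = 0
  s[X,Z] = ((3)·(-1.5) + (-3)·(2.5) + (0)·(-0.5) + (0)·(-0.5)) / 3 = -12/3 = -4
  s[Y,Y] = ((2.5)·(2.5) + (2.5)·(2.5) + (-1.5)·(-1.5) + (-3.5)·(-3.5)) / 3 = 27/3 = 9
  s[Y,Z] = ((2.5)·(-1.5) + (2.5)·(2.5) + (-1.5)·(-0.5) + (-3.5)·(-0.5)) / 3 = 5/3 = 1.6667
  s[Z,Z] = ((-1.5)·(-1.5) + (2.5)·(2.5) + (-0.5)·(-0.5) + (-0.5)·(-0.5)) / 3 = 9/3 = 3
  Sample standard deviations s_i = √(s[i,i]):
  s(X) = √(6) = 2.4495
  s(Y) = √(9) = 3
  s(Z) = √(3) = 1.7321

Step 3 — r_{ij} = s_{ij} / (s_i · s_j):
  r[X,X] = 1 (diagonal).
  r[X,Y] = 0 / (2.4495 · 3) = 0 / 7.3485 = 0
  r[X,Z] = -4 / (2.4495 · 1.7321) = -4 / 4.2426 = -0.9428
  r[Y,Y] = 1 (diagonal).
  r[Y,Z] = 1.6667 / (3 · 1.7321) = 1.6667 / 5.1962 = 0.3208
  r[Z,Z] = 1 (diagonal).

R is symmetric with unit diagonal. Assembling:

R = [[1, 0, -0.9428],
 [0, 1, 0.3208],
 [-0.9428, 0.3208, 1]]


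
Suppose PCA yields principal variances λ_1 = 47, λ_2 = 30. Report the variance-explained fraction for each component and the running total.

Step 1 — total variance = trace(Sigma) = Σ λ_i = 47 + 30 = 77.

Step 2 — fraction explained by component i = λ_i / Σ λ:
  PC1: 47/77 = 0.6104
  PC2: 30/77 = 0.3896

Step 3 — cumulative fraction after k components = (λ_1 + ... + λ_k) / Σ λ:
  k = 1: 47/77 = 0.6104
  k = 2: (47 + 30)/77 = 77/77 = 1

Summary (fraction, with percent):

explained: PC1 0.6104 (61.04%), PC2 0.3896 (38.96%);  cumulative: 0.6104, 1


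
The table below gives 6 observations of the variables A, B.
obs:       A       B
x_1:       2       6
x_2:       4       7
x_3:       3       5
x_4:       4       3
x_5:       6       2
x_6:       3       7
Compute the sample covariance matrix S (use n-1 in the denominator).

Step 1 — column means:
  mean(A) = (2 + 4 + 3 + 4 + 6 + 3) / 6 = 22/6 = 3.6667
  mean(B) = (6 + 7 + 5 + 3 + 2 + 7) / 6 = 30/6 = 5

Step 2 — sample covariance S[i,j] = (1/(n-1)) · Σ_k (x_{k,i} - mean_i) · (x_{k,j} - mean_j), with n-1 = 5.
  S[A,A] = ((-1.6667)·(-1.6667) + (0.3333)·(0.3333) + (-0.6667)·(-0.6667) + (0.3333)·(0.3333) + (2.3333)·(2.3333) + (-0.6667)·(-0.6667)) / 5 = 9.3333/5 = 1.8667
  S[A,B] = ((-1.6667)·(1) + (0.3333)·(2) + (-0.6667)·(0) + (0.3333)·(-2) + (2.3333)·(-3) + (-0.6667)·(2)) / 5 = -10/5 = -2
  S[B,B] = ((1)·(1) + (2)·(2) + (0)·(0) + (-2)·(-2) + (-3)·(-3) + (2)·(2)) / 5 = 22/5 = 4.4

S is symmetric (S[j,i] = S[i,j]). Assembling:

S = [[1.8667, -2],
 [-2, 4.4]]


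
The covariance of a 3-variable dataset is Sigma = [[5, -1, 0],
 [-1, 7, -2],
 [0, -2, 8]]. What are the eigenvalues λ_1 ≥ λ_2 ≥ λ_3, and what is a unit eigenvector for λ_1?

Step 1 — characteristic polynomial p(λ) = det(λI - Sigma) = λ³ - tr·λ² + c_1·λ - det, where tr = trace, c_1 = sum of the principal 2×2 minors, det = det(Sigma):
  tr = 5 + 7 + 8 = 20,
  c_1 = (5·7 - (-1)²) + (5·8 - (0)²) + (7·8 - (-2)²) = 34 + 40 + 52 = 126,
  det = 5·(7·8 - (-2)²) - (-1)·((-1)·8 - (-2)·(0)) + (0)·((-1)·(-2) - 7·(0)) = 5·(52) - (-1)·(-8) + (0)·(2) = 252.
  So p(λ) = λ³ - 20λ² + 126λ - 252.
Step 2 — look for an integer root (rational root theorem: any rational root is an integer divisor of 252). Testing λ = 6:
  p(6) = 216 - 720 + 756 - 252 = 0  ✓
  Dividing out (λ - 6): p(λ) = (λ - 6)(λ² - 14λ + 42).
Step 3 — remaining eigenvalues from the quadratic λ² - 14λ + 42 = 0:
  Δ = 14² - 4·42 = 196 - 168 = 28,  λ = (14 ± √28)/2 = (14 ± 5.2915)/2 ≈ 9.6458 or 4.3542.
  Sorted: λ_1 = 9.6458,  λ_2 = 6,  λ_3 = 4.3542  (check: sum = 20 = tr ✓).

Step 4 — unit eigenvector for λ_1 ≈ 9.6458: v spans the null space of (Sigma - λ_1 I), whose rows are
  r_1 = (-4.6458, -1, 0),  r_2 = (-1, -2.6458, -2),  r_3 = (0, -2, -1.6458).
  v is orthogonal to every row, so take v ∝ r_1 × r_2 = ((-1)·(-2) - (0)·(-2.6458), (0)·(-1) - (-4.6458)·(-2), (-4.6458)·(-2.6458) - (-1)·(-1)) ≈ (2, -9.2915, 11.2915).
  Let u = (2, -9.2915, 11.2915).
  ||u|| = √((2)² + (-9.2915)² + (11.2915)²) = √(217.8301) ≈ 14.7591,  v_1 = u/||u|| ≈ (0.1355, -0.6295, 0.7651) (||v_1|| = 1).

λ_1 = 9.6458,  λ_2 = 6,  λ_3 = 4.3542;  v_1 ≈ (0.1355, -0.6295, 0.7651)


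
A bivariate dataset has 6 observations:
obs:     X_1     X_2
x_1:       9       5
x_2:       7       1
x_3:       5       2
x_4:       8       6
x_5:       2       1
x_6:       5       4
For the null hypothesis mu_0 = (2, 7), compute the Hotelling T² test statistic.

Step 1 — sample mean vector:
  mean(X_1) = (9 + 7 + 5 + 8 + 2 + 5) / 6 = 36/6 = 6
  mean(X_2) = (5 + 1 + 2 + 6 + 1 + 4) / 6 = 19/6 = 3.1667
  x̄ = (6, 3.1667),  deviation x̄ - mu_0 = (6, 3.1667) - (2, 7) = (4, -3.8333).

Step 2 — sample covariance matrix, S[i,j] = (1/(n-1)) · Σ_k (x_{k,i} - mean_i) · (x_{k,j} - mean_j), divisor n-1 = 5:
  S[X_1,X_1] = ((3)·(3) + (1)·(1) + (-1)·(-1) + (2)·(2) + (-4)·(-4) + (-1)·(-1)) / 5 = 32/5 = 6.4
  S[X_1,X_2] = ((3)·(1.8333) + (1)·(-2.1667) + (-1)·(-1.1667) + (2)·(2.8333) + (-4)·(-2.1667) + (-1)·(0.8333)) / 5 = 18/5 = 3.6
  S[X_2,X_2] = ((1.8333)·(1.8333) + (-2.1667)·(-2.1667) + (-1.1667)·(-1.1667) + (2.8333)·(2.8333) + (-2.1667)·(-2.1667) + (0.8333)·(0.8333)) / 5 = 22.8333/5 = 4.5667
  S = [[6.4, 3.6],
 [3.6, 4.5667]].

Step 3 — invert S. det(S) = 6.4·4.5667 - (3.6)² = 16.2667.
  S^{-1} = (1/det) · [[d, -b], [-b, a]] = [[0.2807, -0.2213],
 [-0.2213, 0.3934]].

Step 4 — quadratic form (x̄ - mu_0)^T · S^{-1} · (x̄ - mu_0):
  S^{-1} · (x̄ - mu_0) = (1.9713, -2.3934),
  (x̄ - mu_0)^T · [...] = (4)·(1.9713) + (-3.8333)·(-2.3934) = 17.0601.

Step 5 — scale by n: T² = 6 · 17.0601 = 102.3607.

T² ≈ 102.3607


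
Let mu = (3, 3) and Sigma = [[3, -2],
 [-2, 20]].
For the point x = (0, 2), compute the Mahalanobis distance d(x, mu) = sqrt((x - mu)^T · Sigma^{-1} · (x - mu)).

Step 1 — centre the observation: (x - mu) = (-3, -1).

Step 2 — invert Sigma. det(Sigma) = 3·20 - (-2)² = 56.
  Sigma^{-1} = (1/det) · [[d, -b], [-b, a]] = [[0.3571, 0.0357],
 [0.0357, 0.0536]].

Step 3 — form the quadratic (x - mu)^T · Sigma^{-1} · (x - mu):
  Sigma^{-1} · (x - mu) = (-1.1071, -0.1607).
  (x - mu)^T · [Sigma^{-1} · (x - mu)] = (-3)·(-1.1071) + (-1)·(-0.1607) = 3.4821.

Step 4 — take square root: d = √(3.4821) ≈ 1.8661.

d(x, mu) = √(3.4821) ≈ 1.8661
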